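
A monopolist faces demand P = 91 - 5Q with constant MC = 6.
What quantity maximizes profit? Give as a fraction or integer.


TR = P*Q = (91 - 5Q)Q = 91Q - 5Q^2
MR = dTR/dQ = 91 - 10Q
Set MR = MC:
91 - 10Q = 6
85 = 10Q
Q* = 85/10 = 17/2

17/2


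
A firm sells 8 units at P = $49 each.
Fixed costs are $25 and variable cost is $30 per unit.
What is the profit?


Total Revenue = P * Q = 49 * 8 = $392
Total Cost = FC + VC*Q = 25 + 30*8 = $265
Profit = TR - TC = 392 - 265 = $127

$127


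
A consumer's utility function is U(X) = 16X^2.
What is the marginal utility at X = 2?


MU = dU/dX = 16*2*X^(2-1)
MU = 32*X^1
At X = 2:
MU = 32 * 2^1
MU = 32 * 2 = 64

64


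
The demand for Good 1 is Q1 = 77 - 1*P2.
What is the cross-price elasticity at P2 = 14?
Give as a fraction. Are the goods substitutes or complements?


dQ1/dP2 = -1
At P2 = 14: Q1 = 77 - 1*14 = 63
Exy = (dQ1/dP2)(P2/Q1) = -1 * 14 / 63 = -2/9
Since Exy < 0, the goods are complements.

-2/9 (complements)


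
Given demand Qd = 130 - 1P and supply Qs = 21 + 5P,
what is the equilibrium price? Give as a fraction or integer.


At equilibrium, Qd = Qs.
130 - 1P = 21 + 5P
130 - 21 = 1P + 5P
109 = 6P
P* = 109/6 = 109/6

109/6


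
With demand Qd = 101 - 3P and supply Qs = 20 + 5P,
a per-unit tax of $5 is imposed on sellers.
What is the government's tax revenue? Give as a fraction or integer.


With tax on sellers, new supply: Qs' = 20 + 5(P - 5)
= 5P - 5
New equilibrium quantity:
Q_new = 245/4
Tax revenue = tax * Q_new = 5 * 245/4 = 1225/4

1225/4


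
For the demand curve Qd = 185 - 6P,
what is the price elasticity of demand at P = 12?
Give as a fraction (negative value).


dQ/dP = -6
At P = 12: Q = 185 - 6*12 = 113
E = (dQ/dP)(P/Q) = (-6)(12/113) = -72/113

-72/113


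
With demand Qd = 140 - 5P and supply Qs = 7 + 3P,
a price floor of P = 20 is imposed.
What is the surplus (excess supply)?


At P = 20:
Qd = 140 - 5*20 = 40
Qs = 7 + 3*20 = 67
Surplus = Qs - Qd = 67 - 40 = 27

27


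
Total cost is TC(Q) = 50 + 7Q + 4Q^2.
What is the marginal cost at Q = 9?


MC = dTC/dQ = 7 + 2*4*Q
At Q = 9:
MC = 7 + 8*9
MC = 7 + 72 = 79

79


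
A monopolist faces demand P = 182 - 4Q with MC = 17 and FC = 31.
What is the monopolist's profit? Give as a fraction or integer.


MR = MC: 182 - 8Q = 17
Q* = 165/8
P* = 182 - 4*165/8 = 199/2
Profit = (P* - MC)*Q* - FC
= (199/2 - 17)*165/8 - 31
= 165/2*165/8 - 31
= 27225/16 - 31 = 26729/16

26729/16


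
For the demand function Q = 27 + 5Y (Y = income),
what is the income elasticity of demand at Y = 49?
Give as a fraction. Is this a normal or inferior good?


dQ/dY = 5
At Y = 49: Q = 27 + 5*49 = 272
Ey = (dQ/dY)(Y/Q) = 5 * 49 / 272 = 245/272
Since Ey > 0, this is a normal good.

245/272 (normal good)


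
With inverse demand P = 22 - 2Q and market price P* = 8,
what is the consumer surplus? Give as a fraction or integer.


Maximum willingness to pay (at Q=0): P_max = 22
Quantity demanded at P* = 8:
Q* = (22 - 8)/2 = 7
CS = (1/2) * Q* * (P_max - P*)
CS = (1/2) * 7 * (22 - 8)
CS = (1/2) * 7 * 14 = 49

49


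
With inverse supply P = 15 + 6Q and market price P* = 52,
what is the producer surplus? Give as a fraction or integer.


Minimum supply price (at Q=0): P_min = 15
Quantity supplied at P* = 52:
Q* = (52 - 15)/6 = 37/6
PS = (1/2) * Q* * (P* - P_min)
PS = (1/2) * 37/6 * (52 - 15)
PS = (1/2) * 37/6 * 37 = 1369/12

1369/12


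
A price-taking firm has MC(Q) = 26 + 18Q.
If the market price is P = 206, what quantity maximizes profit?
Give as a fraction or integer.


In perfect competition, profit is maximized where P = MC.
206 = 26 + 18Q
180 = 18Q
Q* = 180/18 = 10

10


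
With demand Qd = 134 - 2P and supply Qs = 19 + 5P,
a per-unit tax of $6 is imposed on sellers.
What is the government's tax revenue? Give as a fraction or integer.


With tax on sellers, new supply: Qs' = 19 + 5(P - 6)
= 5P - 11
New equilibrium quantity:
Q_new = 648/7
Tax revenue = tax * Q_new = 6 * 648/7 = 3888/7

3888/7


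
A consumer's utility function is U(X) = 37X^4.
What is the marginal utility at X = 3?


MU = dU/dX = 37*4*X^(4-1)
MU = 148*X^3
At X = 3:
MU = 148 * 3^3
MU = 148 * 27 = 3996

3996


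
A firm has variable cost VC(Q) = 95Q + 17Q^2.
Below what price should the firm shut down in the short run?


AVC(Q) = VC(Q)/Q = 95 + 17Q
AVC is increasing in Q, so minimum AVC is at Q -> 0+.
Min AVC = 95
The firm should shut down if P < 95.

95


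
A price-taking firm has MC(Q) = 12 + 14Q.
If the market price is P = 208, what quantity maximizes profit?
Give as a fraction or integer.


In perfect competition, profit is maximized where P = MC.
208 = 12 + 14Q
196 = 14Q
Q* = 196/14 = 14

14


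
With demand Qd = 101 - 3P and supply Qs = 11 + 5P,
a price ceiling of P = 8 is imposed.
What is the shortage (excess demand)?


At P = 8:
Qd = 101 - 3*8 = 77
Qs = 11 + 5*8 = 51
Shortage = Qd - Qs = 77 - 51 = 26

26


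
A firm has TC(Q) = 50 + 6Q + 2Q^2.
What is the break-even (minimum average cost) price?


AC(Q) = 50/Q + 6 + 2Q
To minimize: dAC/dQ = -50/Q^2 + 2 = 0
Q^2 = 50/2 = 25
Q* = 5
Min AC = 50/5 + 6 + 2*5
Min AC = 10 + 6 + 10 = 26

26


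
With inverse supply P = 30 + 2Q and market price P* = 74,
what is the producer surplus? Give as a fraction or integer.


Minimum supply price (at Q=0): P_min = 30
Quantity supplied at P* = 74:
Q* = (74 - 30)/2 = 22
PS = (1/2) * Q* * (P* - P_min)
PS = (1/2) * 22 * (74 - 30)
PS = (1/2) * 22 * 44 = 484

484


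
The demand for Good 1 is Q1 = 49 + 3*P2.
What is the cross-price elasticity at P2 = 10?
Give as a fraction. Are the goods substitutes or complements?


dQ1/dP2 = 3
At P2 = 10: Q1 = 49 + 3*10 = 79
Exy = (dQ1/dP2)(P2/Q1) = 3 * 10 / 79 = 30/79
Since Exy > 0, the goods are substitutes.

30/79 (substitutes)


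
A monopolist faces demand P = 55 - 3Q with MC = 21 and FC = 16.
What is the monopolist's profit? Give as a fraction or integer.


MR = MC: 55 - 6Q = 21
Q* = 17/3
P* = 55 - 3*17/3 = 38
Profit = (P* - MC)*Q* - FC
= (38 - 21)*17/3 - 16
= 17*17/3 - 16
= 289/3 - 16 = 241/3

241/3


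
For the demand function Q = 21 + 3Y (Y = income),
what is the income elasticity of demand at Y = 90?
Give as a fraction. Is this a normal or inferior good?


dQ/dY = 3
At Y = 90: Q = 21 + 3*90 = 291
Ey = (dQ/dY)(Y/Q) = 3 * 90 / 291 = 90/97
Since Ey > 0, this is a normal good.

90/97 (normal good)


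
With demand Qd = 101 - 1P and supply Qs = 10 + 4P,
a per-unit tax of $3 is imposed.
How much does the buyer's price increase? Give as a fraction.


With a per-unit tax, the buyer's price increase depends on relative slopes.
Supply slope: d = 4, Demand slope: b = 1
Buyer's price increase = d * tax / (b + d)
= 4 * 3 / (1 + 4)
= 12 / 5 = 12/5

12/5


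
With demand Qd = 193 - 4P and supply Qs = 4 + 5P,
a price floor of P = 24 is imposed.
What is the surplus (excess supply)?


At P = 24:
Qd = 193 - 4*24 = 97
Qs = 4 + 5*24 = 124
Surplus = Qs - Qd = 124 - 97 = 27

27


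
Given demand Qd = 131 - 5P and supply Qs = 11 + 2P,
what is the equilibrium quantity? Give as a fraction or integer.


First find equilibrium price:
131 - 5P = 11 + 2P
P* = 120/7 = 120/7
Then substitute into demand:
Q* = 131 - 5 * 120/7 = 317/7

317/7


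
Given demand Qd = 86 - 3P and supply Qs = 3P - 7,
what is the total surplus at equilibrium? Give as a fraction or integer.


Find equilibrium: 86 - 3P = 3P - 7
86 + 7 = 6P
P* = 93/6 = 31/2
Q* = 3*31/2 - 7 = 79/2
Inverse demand: P = 86/3 - Q/3, so P_max = 86/3
Inverse supply: P = 7/3 + Q/3, so P_min = 7/3
CS = (1/2) * 79/2 * (86/3 - 31/2) = 6241/24
PS = (1/2) * 79/2 * (31/2 - 7/3) = 6241/24
TS = CS + PS = 6241/24 + 6241/24 = 6241/12

6241/12


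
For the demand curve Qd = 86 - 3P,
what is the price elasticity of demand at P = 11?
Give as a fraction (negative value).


dQ/dP = -3
At P = 11: Q = 86 - 3*11 = 53
E = (dQ/dP)(P/Q) = (-3)(11/53) = -33/53

-33/53


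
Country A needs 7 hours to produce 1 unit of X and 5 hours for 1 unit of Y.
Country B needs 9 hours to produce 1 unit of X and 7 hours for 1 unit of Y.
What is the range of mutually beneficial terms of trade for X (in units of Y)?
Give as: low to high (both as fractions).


Opportunity cost of X for Country A = hours_X / hours_Y = 7/5 = 7/5 units of Y
Opportunity cost of X for Country B = hours_X / hours_Y = 9/7 = 9/7 units of Y
Terms of trade must be between the two opportunity costs.
Range: 9/7 to 7/5

9/7 to 7/5


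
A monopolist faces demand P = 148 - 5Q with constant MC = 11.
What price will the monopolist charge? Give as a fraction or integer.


MR = 148 - 10Q
Set MR = MC: 148 - 10Q = 11
Q* = 137/10
Substitute into demand:
P* = 148 - 5*137/10 = 159/2

159/2


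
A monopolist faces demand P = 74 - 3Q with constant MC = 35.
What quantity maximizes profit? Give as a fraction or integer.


TR = P*Q = (74 - 3Q)Q = 74Q - 3Q^2
MR = dTR/dQ = 74 - 6Q
Set MR = MC:
74 - 6Q = 35
39 = 6Q
Q* = 39/6 = 13/2

13/2


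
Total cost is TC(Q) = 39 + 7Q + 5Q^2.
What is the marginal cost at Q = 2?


MC = dTC/dQ = 7 + 2*5*Q
At Q = 2:
MC = 7 + 10*2
MC = 7 + 20 = 27

27


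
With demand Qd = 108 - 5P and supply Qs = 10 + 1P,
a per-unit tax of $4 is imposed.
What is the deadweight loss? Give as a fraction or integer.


Pre-tax equilibrium quantity: Q* = 79/3
Post-tax equilibrium quantity: Q_tax = 23
Reduction in quantity: Q* - Q_tax = 10/3
DWL = (1/2) * tax * (Q* - Q_tax)
DWL = (1/2) * 4 * 10/3 = 20/3

20/3


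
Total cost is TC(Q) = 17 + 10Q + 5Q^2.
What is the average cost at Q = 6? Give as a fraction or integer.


TC(6) = 17 + 10*6 + 5*6^2
TC(6) = 17 + 60 + 180 = 257
AC = TC/Q = 257/6 = 257/6

257/6


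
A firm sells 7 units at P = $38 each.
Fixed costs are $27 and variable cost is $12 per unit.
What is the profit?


Total Revenue = P * Q = 38 * 7 = $266
Total Cost = FC + VC*Q = 27 + 12*7 = $111
Profit = TR - TC = 266 - 111 = $155

$155


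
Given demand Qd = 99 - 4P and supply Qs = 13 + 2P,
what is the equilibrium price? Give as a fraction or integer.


At equilibrium, Qd = Qs.
99 - 4P = 13 + 2P
99 - 13 = 4P + 2P
86 = 6P
P* = 86/6 = 43/3

43/3


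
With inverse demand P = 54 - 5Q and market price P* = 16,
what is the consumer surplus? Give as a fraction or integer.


Maximum willingness to pay (at Q=0): P_max = 54
Quantity demanded at P* = 16:
Q* = (54 - 16)/5 = 38/5
CS = (1/2) * Q* * (P_max - P*)
CS = (1/2) * 38/5 * (54 - 16)
CS = (1/2) * 38/5 * 38 = 722/5

722/5


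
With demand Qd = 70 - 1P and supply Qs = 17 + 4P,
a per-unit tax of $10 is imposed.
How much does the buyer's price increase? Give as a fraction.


With a per-unit tax, the buyer's price increase depends on relative slopes.
Supply slope: d = 4, Demand slope: b = 1
Buyer's price increase = d * tax / (b + d)
= 4 * 10 / (1 + 4)
= 40 / 5 = 8

8


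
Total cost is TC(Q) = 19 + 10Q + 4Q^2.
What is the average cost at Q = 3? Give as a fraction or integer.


TC(3) = 19 + 10*3 + 4*3^2
TC(3) = 19 + 30 + 36 = 85
AC = TC/Q = 85/3 = 85/3

85/3


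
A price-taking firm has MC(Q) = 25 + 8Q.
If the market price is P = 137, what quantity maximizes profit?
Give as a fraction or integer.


In perfect competition, profit is maximized where P = MC.
137 = 25 + 8Q
112 = 8Q
Q* = 112/8 = 14

14


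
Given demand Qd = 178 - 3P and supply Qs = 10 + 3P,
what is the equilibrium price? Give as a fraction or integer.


At equilibrium, Qd = Qs.
178 - 3P = 10 + 3P
178 - 10 = 3P + 3P
168 = 6P
P* = 168/6 = 28

28


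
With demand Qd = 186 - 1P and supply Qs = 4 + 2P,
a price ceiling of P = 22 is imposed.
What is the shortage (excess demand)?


At P = 22:
Qd = 186 - 1*22 = 164
Qs = 4 + 2*22 = 48
Shortage = Qd - Qs = 164 - 48 = 116

116


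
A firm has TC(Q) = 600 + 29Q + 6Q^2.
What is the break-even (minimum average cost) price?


AC(Q) = 600/Q + 29 + 6Q
To minimize: dAC/dQ = -600/Q^2 + 6 = 0
Q^2 = 600/6 = 100
Q* = 10
Min AC = 600/10 + 29 + 6*10
Min AC = 60 + 29 + 60 = 149

149


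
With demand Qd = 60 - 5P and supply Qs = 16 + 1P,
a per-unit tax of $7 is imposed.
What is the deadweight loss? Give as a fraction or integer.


Pre-tax equilibrium quantity: Q* = 70/3
Post-tax equilibrium quantity: Q_tax = 35/2
Reduction in quantity: Q* - Q_tax = 35/6
DWL = (1/2) * tax * (Q* - Q_tax)
DWL = (1/2) * 7 * 35/6 = 245/12

245/12


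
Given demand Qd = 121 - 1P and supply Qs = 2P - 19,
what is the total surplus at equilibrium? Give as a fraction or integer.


Find equilibrium: 121 - 1P = 2P - 19
121 + 19 = 3P
P* = 140/3 = 140/3
Q* = 2*140/3 - 19 = 223/3
Inverse demand: P = 121 - Q/1, so P_max = 121
Inverse supply: P = 19/2 + Q/2, so P_min = 19/2
CS = (1/2) * 223/3 * (121 - 140/3) = 49729/18
PS = (1/2) * 223/3 * (140/3 - 19/2) = 49729/36
TS = CS + PS = 49729/18 + 49729/36 = 49729/12

49729/12


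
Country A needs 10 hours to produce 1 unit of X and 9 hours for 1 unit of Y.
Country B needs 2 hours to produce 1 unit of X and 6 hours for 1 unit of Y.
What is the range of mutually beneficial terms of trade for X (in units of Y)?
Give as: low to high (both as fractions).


Opportunity cost of X for Country A = hours_X / hours_Y = 10/9 = 10/9 units of Y
Opportunity cost of X for Country B = hours_X / hours_Y = 2/6 = 1/3 units of Y
Terms of trade must be between the two opportunity costs.
Range: 1/3 to 10/9

1/3 to 10/9


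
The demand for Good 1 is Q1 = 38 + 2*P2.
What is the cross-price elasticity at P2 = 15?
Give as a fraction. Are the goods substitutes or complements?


dQ1/dP2 = 2
At P2 = 15: Q1 = 38 + 2*15 = 68
Exy = (dQ1/dP2)(P2/Q1) = 2 * 15 / 68 = 15/34
Since Exy > 0, the goods are substitutes.

15/34 (substitutes)


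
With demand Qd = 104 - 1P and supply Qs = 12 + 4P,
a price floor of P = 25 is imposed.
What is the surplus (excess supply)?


At P = 25:
Qd = 104 - 1*25 = 79
Qs = 12 + 4*25 = 112
Surplus = Qs - Qd = 112 - 79 = 33

33


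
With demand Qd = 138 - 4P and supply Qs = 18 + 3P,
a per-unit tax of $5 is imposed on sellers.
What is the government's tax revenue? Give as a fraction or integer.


With tax on sellers, new supply: Qs' = 18 + 3(P - 5)
= 3 + 3P
New equilibrium quantity:
Q_new = 426/7
Tax revenue = tax * Q_new = 5 * 426/7 = 2130/7

2130/7


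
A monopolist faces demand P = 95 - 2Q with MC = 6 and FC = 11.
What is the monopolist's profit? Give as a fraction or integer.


MR = MC: 95 - 4Q = 6
Q* = 89/4
P* = 95 - 2*89/4 = 101/2
Profit = (P* - MC)*Q* - FC
= (101/2 - 6)*89/4 - 11
= 89/2*89/4 - 11
= 7921/8 - 11 = 7833/8

7833/8


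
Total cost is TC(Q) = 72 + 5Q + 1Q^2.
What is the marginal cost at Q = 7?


MC = dTC/dQ = 5 + 2*1*Q
At Q = 7:
MC = 5 + 2*7
MC = 5 + 14 = 19

19


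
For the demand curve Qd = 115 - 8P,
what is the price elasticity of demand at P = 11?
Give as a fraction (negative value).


dQ/dP = -8
At P = 11: Q = 115 - 8*11 = 27
E = (dQ/dP)(P/Q) = (-8)(11/27) = -88/27

-88/27


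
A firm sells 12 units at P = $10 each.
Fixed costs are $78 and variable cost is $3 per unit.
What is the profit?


Total Revenue = P * Q = 10 * 12 = $120
Total Cost = FC + VC*Q = 78 + 3*12 = $114
Profit = TR - TC = 120 - 114 = $6

$6


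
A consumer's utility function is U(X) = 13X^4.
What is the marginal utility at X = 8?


MU = dU/dX = 13*4*X^(4-1)
MU = 52*X^3
At X = 8:
MU = 52 * 8^3
MU = 52 * 512 = 26624

26624


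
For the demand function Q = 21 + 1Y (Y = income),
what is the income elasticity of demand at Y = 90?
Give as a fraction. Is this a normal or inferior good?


dQ/dY = 1
At Y = 90: Q = 21 + 1*90 = 111
Ey = (dQ/dY)(Y/Q) = 1 * 90 / 111 = 30/37
Since Ey > 0, this is a normal good.

30/37 (normal good)


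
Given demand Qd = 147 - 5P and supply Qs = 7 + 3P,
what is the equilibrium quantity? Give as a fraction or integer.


First find equilibrium price:
147 - 5P = 7 + 3P
P* = 140/8 = 35/2
Then substitute into demand:
Q* = 147 - 5 * 35/2 = 119/2

119/2


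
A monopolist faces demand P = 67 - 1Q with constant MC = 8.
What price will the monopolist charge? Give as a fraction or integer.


MR = 67 - 2Q
Set MR = MC: 67 - 2Q = 8
Q* = 59/2
Substitute into demand:
P* = 67 - 1*59/2 = 75/2

75/2


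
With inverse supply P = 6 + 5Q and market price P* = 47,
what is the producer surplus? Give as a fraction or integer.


Minimum supply price (at Q=0): P_min = 6
Quantity supplied at P* = 47:
Q* = (47 - 6)/5 = 41/5
PS = (1/2) * Q* * (P* - P_min)
PS = (1/2) * 41/5 * (47 - 6)
PS = (1/2) * 41/5 * 41 = 1681/10

1681/10


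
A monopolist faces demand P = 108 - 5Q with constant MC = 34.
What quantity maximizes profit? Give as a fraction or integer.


TR = P*Q = (108 - 5Q)Q = 108Q - 5Q^2
MR = dTR/dQ = 108 - 10Q
Set MR = MC:
108 - 10Q = 34
74 = 10Q
Q* = 74/10 = 37/5

37/5


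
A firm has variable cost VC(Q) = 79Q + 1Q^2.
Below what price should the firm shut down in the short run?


AVC(Q) = VC(Q)/Q = 79 + 1Q
AVC is increasing in Q, so minimum AVC is at Q -> 0+.
Min AVC = 79
The firm should shut down if P < 79.

79


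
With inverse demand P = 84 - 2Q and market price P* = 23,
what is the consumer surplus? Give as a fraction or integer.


Maximum willingness to pay (at Q=0): P_max = 84
Quantity demanded at P* = 23:
Q* = (84 - 23)/2 = 61/2
CS = (1/2) * Q* * (P_max - P*)
CS = (1/2) * 61/2 * (84 - 23)
CS = (1/2) * 61/2 * 61 = 3721/4

3721/4


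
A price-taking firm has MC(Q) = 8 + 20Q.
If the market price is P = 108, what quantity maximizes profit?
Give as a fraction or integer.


In perfect competition, profit is maximized where P = MC.
108 = 8 + 20Q
100 = 20Q
Q* = 100/20 = 5

5


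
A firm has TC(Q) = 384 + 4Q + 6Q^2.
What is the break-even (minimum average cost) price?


AC(Q) = 384/Q + 4 + 6Q
To minimize: dAC/dQ = -384/Q^2 + 6 = 0
Q^2 = 384/6 = 64
Q* = 8
Min AC = 384/8 + 4 + 6*8
Min AC = 48 + 4 + 48 = 100

100


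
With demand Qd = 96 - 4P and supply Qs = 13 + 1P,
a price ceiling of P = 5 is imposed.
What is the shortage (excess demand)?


At P = 5:
Qd = 96 - 4*5 = 76
Qs = 13 + 1*5 = 18
Shortage = Qd - Qs = 76 - 18 = 58

58


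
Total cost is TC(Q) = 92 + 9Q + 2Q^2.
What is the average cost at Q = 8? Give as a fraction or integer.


TC(8) = 92 + 9*8 + 2*8^2
TC(8) = 92 + 72 + 128 = 292
AC = TC/Q = 292/8 = 73/2

73/2


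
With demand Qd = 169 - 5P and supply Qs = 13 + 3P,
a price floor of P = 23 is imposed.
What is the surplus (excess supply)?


At P = 23:
Qd = 169 - 5*23 = 54
Qs = 13 + 3*23 = 82
Surplus = Qs - Qd = 82 - 54 = 28

28


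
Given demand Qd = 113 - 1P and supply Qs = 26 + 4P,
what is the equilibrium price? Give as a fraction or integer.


At equilibrium, Qd = Qs.
113 - 1P = 26 + 4P
113 - 26 = 1P + 4P
87 = 5P
P* = 87/5 = 87/5

87/5


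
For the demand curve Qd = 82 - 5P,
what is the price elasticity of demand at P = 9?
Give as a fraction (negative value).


dQ/dP = -5
At P = 9: Q = 82 - 5*9 = 37
E = (dQ/dP)(P/Q) = (-5)(9/37) = -45/37

-45/37


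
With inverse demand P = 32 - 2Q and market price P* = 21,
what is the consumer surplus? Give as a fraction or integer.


Maximum willingness to pay (at Q=0): P_max = 32
Quantity demanded at P* = 21:
Q* = (32 - 21)/2 = 11/2
CS = (1/2) * Q* * (P_max - P*)
CS = (1/2) * 11/2 * (32 - 21)
CS = (1/2) * 11/2 * 11 = 121/4

121/4


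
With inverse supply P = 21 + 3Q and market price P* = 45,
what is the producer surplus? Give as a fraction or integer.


Minimum supply price (at Q=0): P_min = 21
Quantity supplied at P* = 45:
Q* = (45 - 21)/3 = 8
PS = (1/2) * Q* * (P* - P_min)
PS = (1/2) * 8 * (45 - 21)
PS = (1/2) * 8 * 24 = 96

96


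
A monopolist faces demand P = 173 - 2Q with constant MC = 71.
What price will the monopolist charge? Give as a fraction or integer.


MR = 173 - 4Q
Set MR = MC: 173 - 4Q = 71
Q* = 51/2
Substitute into demand:
P* = 173 - 2*51/2 = 122

122


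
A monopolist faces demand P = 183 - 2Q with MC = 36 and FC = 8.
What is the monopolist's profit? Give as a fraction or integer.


MR = MC: 183 - 4Q = 36
Q* = 147/4
P* = 183 - 2*147/4 = 219/2
Profit = (P* - MC)*Q* - FC
= (219/2 - 36)*147/4 - 8
= 147/2*147/4 - 8
= 21609/8 - 8 = 21545/8

21545/8


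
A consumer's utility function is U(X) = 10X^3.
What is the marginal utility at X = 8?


MU = dU/dX = 10*3*X^(3-1)
MU = 30*X^2
At X = 8:
MU = 30 * 8^2
MU = 30 * 64 = 1920

1920


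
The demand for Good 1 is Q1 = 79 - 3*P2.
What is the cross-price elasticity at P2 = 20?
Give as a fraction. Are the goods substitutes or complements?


dQ1/dP2 = -3
At P2 = 20: Q1 = 79 - 3*20 = 19
Exy = (dQ1/dP2)(P2/Q1) = -3 * 20 / 19 = -60/19
Since Exy < 0, the goods are complements.

-60/19 (complements)


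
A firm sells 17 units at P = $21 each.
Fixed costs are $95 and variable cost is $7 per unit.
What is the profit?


Total Revenue = P * Q = 21 * 17 = $357
Total Cost = FC + VC*Q = 95 + 7*17 = $214
Profit = TR - TC = 357 - 214 = $143

$143


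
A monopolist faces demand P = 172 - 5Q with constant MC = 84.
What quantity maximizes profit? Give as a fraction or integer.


TR = P*Q = (172 - 5Q)Q = 172Q - 5Q^2
MR = dTR/dQ = 172 - 10Q
Set MR = MC:
172 - 10Q = 84
88 = 10Q
Q* = 88/10 = 44/5

44/5


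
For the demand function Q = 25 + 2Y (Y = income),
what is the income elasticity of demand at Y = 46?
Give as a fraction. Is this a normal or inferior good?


dQ/dY = 2
At Y = 46: Q = 25 + 2*46 = 117
Ey = (dQ/dY)(Y/Q) = 2 * 46 / 117 = 92/117
Since Ey > 0, this is a normal good.

92/117 (normal good)


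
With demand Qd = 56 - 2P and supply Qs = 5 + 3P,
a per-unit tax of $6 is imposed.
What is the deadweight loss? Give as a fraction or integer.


Pre-tax equilibrium quantity: Q* = 178/5
Post-tax equilibrium quantity: Q_tax = 142/5
Reduction in quantity: Q* - Q_tax = 36/5
DWL = (1/2) * tax * (Q* - Q_tax)
DWL = (1/2) * 6 * 36/5 = 108/5

108/5


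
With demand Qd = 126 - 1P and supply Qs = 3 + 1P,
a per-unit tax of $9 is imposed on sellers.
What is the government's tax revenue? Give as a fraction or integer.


With tax on sellers, new supply: Qs' = 3 + 1(P - 9)
= 1P - 6
New equilibrium quantity:
Q_new = 60
Tax revenue = tax * Q_new = 9 * 60 = 540

540


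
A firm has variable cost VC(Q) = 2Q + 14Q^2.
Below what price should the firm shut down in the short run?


AVC(Q) = VC(Q)/Q = 2 + 14Q
AVC is increasing in Q, so minimum AVC is at Q -> 0+.
Min AVC = 2
The firm should shut down if P < 2.

2


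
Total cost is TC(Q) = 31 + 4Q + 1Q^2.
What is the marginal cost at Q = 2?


MC = dTC/dQ = 4 + 2*1*Q
At Q = 2:
MC = 4 + 2*2
MC = 4 + 4 = 8

8


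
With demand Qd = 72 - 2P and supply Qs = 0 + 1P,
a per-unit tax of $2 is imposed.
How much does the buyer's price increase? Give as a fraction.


With a per-unit tax, the buyer's price increase depends on relative slopes.
Supply slope: d = 1, Demand slope: b = 2
Buyer's price increase = d * tax / (b + d)
= 1 * 2 / (2 + 1)
= 2 / 3 = 2/3

2/3


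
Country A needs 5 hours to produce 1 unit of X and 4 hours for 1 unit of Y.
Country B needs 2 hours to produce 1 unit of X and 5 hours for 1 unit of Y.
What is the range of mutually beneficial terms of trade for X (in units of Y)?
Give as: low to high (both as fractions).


Opportunity cost of X for Country A = hours_X / hours_Y = 5/4 = 5/4 units of Y
Opportunity cost of X for Country B = hours_X / hours_Y = 2/5 = 2/5 units of Y
Terms of trade must be between the two opportunity costs.
Range: 2/5 to 5/4

2/5 to 5/4


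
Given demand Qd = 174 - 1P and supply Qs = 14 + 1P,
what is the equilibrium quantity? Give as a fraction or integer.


First find equilibrium price:
174 - 1P = 14 + 1P
P* = 160/2 = 80
Then substitute into demand:
Q* = 174 - 1 * 80 = 94

94


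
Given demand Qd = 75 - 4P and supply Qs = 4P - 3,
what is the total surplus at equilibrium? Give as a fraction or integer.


Find equilibrium: 75 - 4P = 4P - 3
75 + 3 = 8P
P* = 78/8 = 39/4
Q* = 4*39/4 - 3 = 36
Inverse demand: P = 75/4 - Q/4, so P_max = 75/4
Inverse supply: P = 3/4 + Q/4, so P_min = 3/4
CS = (1/2) * 36 * (75/4 - 39/4) = 162
PS = (1/2) * 36 * (39/4 - 3/4) = 162
TS = CS + PS = 162 + 162 = 324

324


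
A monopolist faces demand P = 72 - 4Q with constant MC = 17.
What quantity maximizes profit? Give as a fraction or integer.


TR = P*Q = (72 - 4Q)Q = 72Q - 4Q^2
MR = dTR/dQ = 72 - 8Q
Set MR = MC:
72 - 8Q = 17
55 = 8Q
Q* = 55/8 = 55/8

55/8


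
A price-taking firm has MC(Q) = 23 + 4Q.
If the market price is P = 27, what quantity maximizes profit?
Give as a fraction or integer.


In perfect competition, profit is maximized where P = MC.
27 = 23 + 4Q
4 = 4Q
Q* = 4/4 = 1

1


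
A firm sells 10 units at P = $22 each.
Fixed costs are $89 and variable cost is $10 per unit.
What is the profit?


Total Revenue = P * Q = 22 * 10 = $220
Total Cost = FC + VC*Q = 89 + 10*10 = $189
Profit = TR - TC = 220 - 189 = $31

$31


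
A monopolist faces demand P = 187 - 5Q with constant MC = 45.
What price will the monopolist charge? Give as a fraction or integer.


MR = 187 - 10Q
Set MR = MC: 187 - 10Q = 45
Q* = 71/5
Substitute into demand:
P* = 187 - 5*71/5 = 116

116


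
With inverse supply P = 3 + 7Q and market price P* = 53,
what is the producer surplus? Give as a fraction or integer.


Minimum supply price (at Q=0): P_min = 3
Quantity supplied at P* = 53:
Q* = (53 - 3)/7 = 50/7
PS = (1/2) * Q* * (P* - P_min)
PS = (1/2) * 50/7 * (53 - 3)
PS = (1/2) * 50/7 * 50 = 1250/7

1250/7


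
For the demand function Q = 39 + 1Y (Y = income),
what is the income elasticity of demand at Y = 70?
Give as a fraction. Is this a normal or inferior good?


dQ/dY = 1
At Y = 70: Q = 39 + 1*70 = 109
Ey = (dQ/dY)(Y/Q) = 1 * 70 / 109 = 70/109
Since Ey > 0, this is a normal good.

70/109 (normal good)


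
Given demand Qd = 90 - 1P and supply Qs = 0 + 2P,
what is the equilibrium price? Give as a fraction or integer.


At equilibrium, Qd = Qs.
90 - 1P = 0 + 2P
90 - 0 = 1P + 2P
90 = 3P
P* = 90/3 = 30

30


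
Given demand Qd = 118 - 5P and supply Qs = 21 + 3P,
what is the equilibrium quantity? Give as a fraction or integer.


First find equilibrium price:
118 - 5P = 21 + 3P
P* = 97/8 = 97/8
Then substitute into demand:
Q* = 118 - 5 * 97/8 = 459/8

459/8


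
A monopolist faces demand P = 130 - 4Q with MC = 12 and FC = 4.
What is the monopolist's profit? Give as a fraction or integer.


MR = MC: 130 - 8Q = 12
Q* = 59/4
P* = 130 - 4*59/4 = 71
Profit = (P* - MC)*Q* - FC
= (71 - 12)*59/4 - 4
= 59*59/4 - 4
= 3481/4 - 4 = 3465/4

3465/4


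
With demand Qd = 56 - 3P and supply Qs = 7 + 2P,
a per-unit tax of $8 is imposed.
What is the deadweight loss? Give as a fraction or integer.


Pre-tax equilibrium quantity: Q* = 133/5
Post-tax equilibrium quantity: Q_tax = 17
Reduction in quantity: Q* - Q_tax = 48/5
DWL = (1/2) * tax * (Q* - Q_tax)
DWL = (1/2) * 8 * 48/5 = 192/5

192/5


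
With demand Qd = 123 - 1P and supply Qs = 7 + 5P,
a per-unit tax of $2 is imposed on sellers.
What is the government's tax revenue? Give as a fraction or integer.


With tax on sellers, new supply: Qs' = 7 + 5(P - 2)
= 5P - 3
New equilibrium quantity:
Q_new = 102
Tax revenue = tax * Q_new = 2 * 102 = 204

204


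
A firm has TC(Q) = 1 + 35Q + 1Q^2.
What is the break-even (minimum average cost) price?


AC(Q) = 1/Q + 35 + 1Q
To minimize: dAC/dQ = -1/Q^2 + 1 = 0
Q^2 = 1/1 = 1
Q* = 1
Min AC = 1/1 + 35 + 1*1
Min AC = 1 + 35 + 1 = 37

37


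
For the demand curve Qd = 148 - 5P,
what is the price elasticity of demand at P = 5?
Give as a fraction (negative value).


dQ/dP = -5
At P = 5: Q = 148 - 5*5 = 123
E = (dQ/dP)(P/Q) = (-5)(5/123) = -25/123

-25/123


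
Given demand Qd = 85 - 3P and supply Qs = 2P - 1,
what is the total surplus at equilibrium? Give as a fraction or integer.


Find equilibrium: 85 - 3P = 2P - 1
85 + 1 = 5P
P* = 86/5 = 86/5
Q* = 2*86/5 - 1 = 167/5
Inverse demand: P = 85/3 - Q/3, so P_max = 85/3
Inverse supply: P = 1/2 + Q/2, so P_min = 1/2
CS = (1/2) * 167/5 * (85/3 - 86/5) = 27889/150
PS = (1/2) * 167/5 * (86/5 - 1/2) = 27889/100
TS = CS + PS = 27889/150 + 27889/100 = 27889/60

27889/60


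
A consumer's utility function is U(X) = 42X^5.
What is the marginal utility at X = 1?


MU = dU/dX = 42*5*X^(5-1)
MU = 210*X^4
At X = 1:
MU = 210 * 1^4
MU = 210 * 1 = 210

210


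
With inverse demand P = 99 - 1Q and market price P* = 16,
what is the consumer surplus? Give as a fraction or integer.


Maximum willingness to pay (at Q=0): P_max = 99
Quantity demanded at P* = 16:
Q* = (99 - 16)/1 = 83
CS = (1/2) * Q* * (P_max - P*)
CS = (1/2) * 83 * (99 - 16)
CS = (1/2) * 83 * 83 = 6889/2

6889/2


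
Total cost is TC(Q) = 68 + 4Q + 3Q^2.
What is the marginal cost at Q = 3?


MC = dTC/dQ = 4 + 2*3*Q
At Q = 3:
MC = 4 + 6*3
MC = 4 + 18 = 22

22


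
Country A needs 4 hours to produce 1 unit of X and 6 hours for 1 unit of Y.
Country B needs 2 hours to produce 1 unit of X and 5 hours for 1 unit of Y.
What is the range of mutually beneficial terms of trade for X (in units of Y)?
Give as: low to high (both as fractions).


Opportunity cost of X for Country A = hours_X / hours_Y = 4/6 = 2/3 units of Y
Opportunity cost of X for Country B = hours_X / hours_Y = 2/5 = 2/5 units of Y
Terms of trade must be between the two opportunity costs.
Range: 2/5 to 2/3

2/5 to 2/3


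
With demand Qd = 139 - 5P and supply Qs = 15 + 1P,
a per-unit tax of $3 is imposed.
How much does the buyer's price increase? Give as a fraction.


With a per-unit tax, the buyer's price increase depends on relative slopes.
Supply slope: d = 1, Demand slope: b = 5
Buyer's price increase = d * tax / (b + d)
= 1 * 3 / (5 + 1)
= 3 / 6 = 1/2

1/2


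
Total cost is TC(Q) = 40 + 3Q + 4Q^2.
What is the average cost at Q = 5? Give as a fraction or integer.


TC(5) = 40 + 3*5 + 4*5^2
TC(5) = 40 + 15 + 100 = 155
AC = TC/Q = 155/5 = 31

31


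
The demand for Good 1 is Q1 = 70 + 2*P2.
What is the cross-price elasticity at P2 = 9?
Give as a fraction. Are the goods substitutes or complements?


dQ1/dP2 = 2
At P2 = 9: Q1 = 70 + 2*9 = 88
Exy = (dQ1/dP2)(P2/Q1) = 2 * 9 / 88 = 9/44
Since Exy > 0, the goods are substitutes.

9/44 (substitutes)


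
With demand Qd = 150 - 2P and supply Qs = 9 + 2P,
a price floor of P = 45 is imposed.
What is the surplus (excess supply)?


At P = 45:
Qd = 150 - 2*45 = 60
Qs = 9 + 2*45 = 99
Surplus = Qs - Qd = 99 - 60 = 39

39


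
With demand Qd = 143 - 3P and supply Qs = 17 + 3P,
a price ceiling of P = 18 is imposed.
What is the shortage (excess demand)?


At P = 18:
Qd = 143 - 3*18 = 89
Qs = 17 + 3*18 = 71
Shortage = Qd - Qs = 89 - 71 = 18

18


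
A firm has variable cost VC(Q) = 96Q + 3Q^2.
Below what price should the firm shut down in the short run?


AVC(Q) = VC(Q)/Q = 96 + 3Q
AVC is increasing in Q, so minimum AVC is at Q -> 0+.
Min AVC = 96
The firm should shut down if P < 96.

96


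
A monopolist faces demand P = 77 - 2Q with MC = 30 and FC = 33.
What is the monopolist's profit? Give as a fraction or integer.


MR = MC: 77 - 4Q = 30
Q* = 47/4
P* = 77 - 2*47/4 = 107/2
Profit = (P* - MC)*Q* - FC
= (107/2 - 30)*47/4 - 33
= 47/2*47/4 - 33
= 2209/8 - 33 = 1945/8

1945/8


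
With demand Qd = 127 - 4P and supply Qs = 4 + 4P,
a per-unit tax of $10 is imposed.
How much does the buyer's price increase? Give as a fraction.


With a per-unit tax, the buyer's price increase depends on relative slopes.
Supply slope: d = 4, Demand slope: b = 4
Buyer's price increase = d * tax / (b + d)
= 4 * 10 / (4 + 4)
= 40 / 8 = 5

5


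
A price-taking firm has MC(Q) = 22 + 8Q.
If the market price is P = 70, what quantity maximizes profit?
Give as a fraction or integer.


In perfect competition, profit is maximized where P = MC.
70 = 22 + 8Q
48 = 8Q
Q* = 48/8 = 6

6


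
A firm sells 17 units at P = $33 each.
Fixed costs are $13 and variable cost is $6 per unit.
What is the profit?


Total Revenue = P * Q = 33 * 17 = $561
Total Cost = FC + VC*Q = 13 + 6*17 = $115
Profit = TR - TC = 561 - 115 = $446

$446


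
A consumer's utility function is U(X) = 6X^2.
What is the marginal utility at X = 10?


MU = dU/dX = 6*2*X^(2-1)
MU = 12*X^1
At X = 10:
MU = 12 * 10^1
MU = 12 * 10 = 120

120


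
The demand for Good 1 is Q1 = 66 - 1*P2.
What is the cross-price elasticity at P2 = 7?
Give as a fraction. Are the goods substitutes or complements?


dQ1/dP2 = -1
At P2 = 7: Q1 = 66 - 1*7 = 59
Exy = (dQ1/dP2)(P2/Q1) = -1 * 7 / 59 = -7/59
Since Exy < 0, the goods are complements.

-7/59 (complements)


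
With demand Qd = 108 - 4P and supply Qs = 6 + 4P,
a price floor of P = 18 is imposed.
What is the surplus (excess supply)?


At P = 18:
Qd = 108 - 4*18 = 36
Qs = 6 + 4*18 = 78
Surplus = Qs - Qd = 78 - 36 = 42

42


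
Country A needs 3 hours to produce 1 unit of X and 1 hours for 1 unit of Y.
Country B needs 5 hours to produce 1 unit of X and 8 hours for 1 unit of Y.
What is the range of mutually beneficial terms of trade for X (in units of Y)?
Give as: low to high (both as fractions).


Opportunity cost of X for Country A = hours_X / hours_Y = 3/1 = 3 units of Y
Opportunity cost of X for Country B = hours_X / hours_Y = 5/8 = 5/8 units of Y
Terms of trade must be between the two opportunity costs.
Range: 5/8 to 3

5/8 to 3


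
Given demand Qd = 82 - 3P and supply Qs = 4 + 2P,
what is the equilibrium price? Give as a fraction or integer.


At equilibrium, Qd = Qs.
82 - 3P = 4 + 2P
82 - 4 = 3P + 2P
78 = 5P
P* = 78/5 = 78/5

78/5


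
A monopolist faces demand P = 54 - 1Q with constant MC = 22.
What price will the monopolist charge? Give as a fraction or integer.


MR = 54 - 2Q
Set MR = MC: 54 - 2Q = 22
Q* = 16
Substitute into demand:
P* = 54 - 1*16 = 38

38


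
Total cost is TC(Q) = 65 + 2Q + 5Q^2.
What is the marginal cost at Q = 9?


MC = dTC/dQ = 2 + 2*5*Q
At Q = 9:
MC = 2 + 10*9
MC = 2 + 90 = 92

92


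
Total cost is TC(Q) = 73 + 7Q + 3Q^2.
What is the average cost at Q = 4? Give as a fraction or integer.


TC(4) = 73 + 7*4 + 3*4^2
TC(4) = 73 + 28 + 48 = 149
AC = TC/Q = 149/4 = 149/4

149/4


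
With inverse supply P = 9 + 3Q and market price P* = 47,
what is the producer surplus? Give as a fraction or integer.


Minimum supply price (at Q=0): P_min = 9
Quantity supplied at P* = 47:
Q* = (47 - 9)/3 = 38/3
PS = (1/2) * Q* * (P* - P_min)
PS = (1/2) * 38/3 * (47 - 9)
PS = (1/2) * 38/3 * 38 = 722/3

722/3


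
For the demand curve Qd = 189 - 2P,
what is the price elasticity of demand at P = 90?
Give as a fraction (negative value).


dQ/dP = -2
At P = 90: Q = 189 - 2*90 = 9
E = (dQ/dP)(P/Q) = (-2)(90/9) = -20

-20


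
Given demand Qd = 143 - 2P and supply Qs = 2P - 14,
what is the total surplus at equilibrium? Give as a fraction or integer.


Find equilibrium: 143 - 2P = 2P - 14
143 + 14 = 4P
P* = 157/4 = 157/4
Q* = 2*157/4 - 14 = 129/2
Inverse demand: P = 143/2 - Q/2, so P_max = 143/2
Inverse supply: P = 7 + Q/2, so P_min = 7
CS = (1/2) * 129/2 * (143/2 - 157/4) = 16641/16
PS = (1/2) * 129/2 * (157/4 - 7) = 16641/16
TS = CS + PS = 16641/16 + 16641/16 = 16641/8

16641/8


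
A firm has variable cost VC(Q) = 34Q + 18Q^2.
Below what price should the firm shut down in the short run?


AVC(Q) = VC(Q)/Q = 34 + 18Q
AVC is increasing in Q, so minimum AVC is at Q -> 0+.
Min AVC = 34
The firm should shut down if P < 34.

34


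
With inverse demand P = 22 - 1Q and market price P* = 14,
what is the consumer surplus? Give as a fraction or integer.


Maximum willingness to pay (at Q=0): P_max = 22
Quantity demanded at P* = 14:
Q* = (22 - 14)/1 = 8
CS = (1/2) * Q* * (P_max - P*)
CS = (1/2) * 8 * (22 - 14)
CS = (1/2) * 8 * 8 = 32

32


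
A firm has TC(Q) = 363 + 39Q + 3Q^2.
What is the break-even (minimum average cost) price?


AC(Q) = 363/Q + 39 + 3Q
To minimize: dAC/dQ = -363/Q^2 + 3 = 0
Q^2 = 363/3 = 121
Q* = 11
Min AC = 363/11 + 39 + 3*11
Min AC = 33 + 39 + 33 = 105

105


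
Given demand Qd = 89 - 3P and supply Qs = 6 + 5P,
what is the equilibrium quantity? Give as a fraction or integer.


First find equilibrium price:
89 - 3P = 6 + 5P
P* = 83/8 = 83/8
Then substitute into demand:
Q* = 89 - 3 * 83/8 = 463/8

463/8


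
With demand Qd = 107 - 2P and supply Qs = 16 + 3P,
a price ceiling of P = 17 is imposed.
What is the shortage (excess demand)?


At P = 17:
Qd = 107 - 2*17 = 73
Qs = 16 + 3*17 = 67
Shortage = Qd - Qs = 73 - 67 = 6

6


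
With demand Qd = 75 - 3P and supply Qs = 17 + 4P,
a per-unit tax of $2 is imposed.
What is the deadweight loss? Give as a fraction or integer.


Pre-tax equilibrium quantity: Q* = 351/7
Post-tax equilibrium quantity: Q_tax = 327/7
Reduction in quantity: Q* - Q_tax = 24/7
DWL = (1/2) * tax * (Q* - Q_tax)
DWL = (1/2) * 2 * 24/7 = 24/7

24/7


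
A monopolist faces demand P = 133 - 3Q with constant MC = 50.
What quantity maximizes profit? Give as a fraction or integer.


TR = P*Q = (133 - 3Q)Q = 133Q - 3Q^2
MR = dTR/dQ = 133 - 6Q
Set MR = MC:
133 - 6Q = 50
83 = 6Q
Q* = 83/6 = 83/6

83/6


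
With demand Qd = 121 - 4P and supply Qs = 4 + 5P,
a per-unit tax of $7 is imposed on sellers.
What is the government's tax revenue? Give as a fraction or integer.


With tax on sellers, new supply: Qs' = 4 + 5(P - 7)
= 5P - 31
New equilibrium quantity:
Q_new = 481/9
Tax revenue = tax * Q_new = 7 * 481/9 = 3367/9

3367/9


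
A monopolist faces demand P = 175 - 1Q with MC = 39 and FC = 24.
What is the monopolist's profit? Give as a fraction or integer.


MR = MC: 175 - 2Q = 39
Q* = 68
P* = 175 - 1*68 = 107
Profit = (P* - MC)*Q* - FC
= (107 - 39)*68 - 24
= 68*68 - 24
= 4624 - 24 = 4600

4600


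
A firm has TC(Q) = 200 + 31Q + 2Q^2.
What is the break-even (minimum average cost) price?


AC(Q) = 200/Q + 31 + 2Q
To minimize: dAC/dQ = -200/Q^2 + 2 = 0
Q^2 = 200/2 = 100
Q* = 10
Min AC = 200/10 + 31 + 2*10
Min AC = 20 + 31 + 20 = 71

71


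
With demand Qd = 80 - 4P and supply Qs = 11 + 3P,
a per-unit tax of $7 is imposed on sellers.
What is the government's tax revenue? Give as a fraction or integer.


With tax on sellers, new supply: Qs' = 11 + 3(P - 7)
= 3P - 10
New equilibrium quantity:
Q_new = 200/7
Tax revenue = tax * Q_new = 7 * 200/7 = 200

200


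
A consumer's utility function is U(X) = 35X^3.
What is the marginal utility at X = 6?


MU = dU/dX = 35*3*X^(3-1)
MU = 105*X^2
At X = 6:
MU = 105 * 6^2
MU = 105 * 36 = 3780

3780


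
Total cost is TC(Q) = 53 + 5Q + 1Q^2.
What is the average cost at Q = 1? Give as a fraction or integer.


TC(1) = 53 + 5*1 + 1*1^2
TC(1) = 53 + 5 + 1 = 59
AC = TC/Q = 59/1 = 59

59


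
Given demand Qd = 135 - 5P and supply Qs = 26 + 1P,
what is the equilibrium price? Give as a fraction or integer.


At equilibrium, Qd = Qs.
135 - 5P = 26 + 1P
135 - 26 = 5P + 1P
109 = 6P
P* = 109/6 = 109/6

109/6


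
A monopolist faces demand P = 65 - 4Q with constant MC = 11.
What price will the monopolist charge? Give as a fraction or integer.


MR = 65 - 8Q
Set MR = MC: 65 - 8Q = 11
Q* = 27/4
Substitute into demand:
P* = 65 - 4*27/4 = 38

38


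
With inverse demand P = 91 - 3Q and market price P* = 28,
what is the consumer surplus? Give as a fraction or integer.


Maximum willingness to pay (at Q=0): P_max = 91
Quantity demanded at P* = 28:
Q* = (91 - 28)/3 = 21
CS = (1/2) * Q* * (P_max - P*)
CS = (1/2) * 21 * (91 - 28)
CS = (1/2) * 21 * 63 = 1323/2

1323/2


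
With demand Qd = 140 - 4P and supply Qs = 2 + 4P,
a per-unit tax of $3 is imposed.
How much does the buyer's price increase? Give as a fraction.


With a per-unit tax, the buyer's price increase depends on relative slopes.
Supply slope: d = 4, Demand slope: b = 4
Buyer's price increase = d * tax / (b + d)
= 4 * 3 / (4 + 4)
= 12 / 8 = 3/2

3/2


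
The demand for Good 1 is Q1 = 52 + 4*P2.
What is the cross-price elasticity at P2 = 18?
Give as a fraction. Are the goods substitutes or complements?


dQ1/dP2 = 4
At P2 = 18: Q1 = 52 + 4*18 = 124
Exy = (dQ1/dP2)(P2/Q1) = 4 * 18 / 124 = 18/31
Since Exy > 0, the goods are substitutes.

18/31 (substitutes)
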